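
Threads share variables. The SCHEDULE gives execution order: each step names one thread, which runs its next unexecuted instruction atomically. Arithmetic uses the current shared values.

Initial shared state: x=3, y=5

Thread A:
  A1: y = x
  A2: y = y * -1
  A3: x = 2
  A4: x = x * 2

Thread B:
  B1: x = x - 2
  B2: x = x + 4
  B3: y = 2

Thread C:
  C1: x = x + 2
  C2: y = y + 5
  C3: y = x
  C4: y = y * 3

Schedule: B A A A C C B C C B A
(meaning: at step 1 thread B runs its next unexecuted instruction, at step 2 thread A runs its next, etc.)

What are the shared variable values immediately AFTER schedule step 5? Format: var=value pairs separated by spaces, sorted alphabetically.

Step 1: thread B executes B1 (x = x - 2). Shared: x=1 y=5. PCs: A@0 B@1 C@0
Step 2: thread A executes A1 (y = x). Shared: x=1 y=1. PCs: A@1 B@1 C@0
Step 3: thread A executes A2 (y = y * -1). Shared: x=1 y=-1. PCs: A@2 B@1 C@0
Step 4: thread A executes A3 (x = 2). Shared: x=2 y=-1. PCs: A@3 B@1 C@0
Step 5: thread C executes C1 (x = x + 2). Shared: x=4 y=-1. PCs: A@3 B@1 C@1

Answer: x=4 y=-1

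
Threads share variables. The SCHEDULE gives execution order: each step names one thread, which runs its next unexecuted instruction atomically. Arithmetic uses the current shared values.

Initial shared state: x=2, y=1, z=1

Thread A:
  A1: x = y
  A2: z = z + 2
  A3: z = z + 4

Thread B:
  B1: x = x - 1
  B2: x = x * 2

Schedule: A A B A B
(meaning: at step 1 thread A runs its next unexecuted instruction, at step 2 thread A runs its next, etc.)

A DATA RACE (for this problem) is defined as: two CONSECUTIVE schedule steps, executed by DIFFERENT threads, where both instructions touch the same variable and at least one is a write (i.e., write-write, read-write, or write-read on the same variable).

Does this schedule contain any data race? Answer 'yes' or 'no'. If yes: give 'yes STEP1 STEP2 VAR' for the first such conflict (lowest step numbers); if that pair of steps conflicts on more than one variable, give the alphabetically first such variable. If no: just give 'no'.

Steps 1,2: same thread (A). No race.
Steps 2,3: A(r=z,w=z) vs B(r=x,w=x). No conflict.
Steps 3,4: B(r=x,w=x) vs A(r=z,w=z). No conflict.
Steps 4,5: A(r=z,w=z) vs B(r=x,w=x). No conflict.

Answer: no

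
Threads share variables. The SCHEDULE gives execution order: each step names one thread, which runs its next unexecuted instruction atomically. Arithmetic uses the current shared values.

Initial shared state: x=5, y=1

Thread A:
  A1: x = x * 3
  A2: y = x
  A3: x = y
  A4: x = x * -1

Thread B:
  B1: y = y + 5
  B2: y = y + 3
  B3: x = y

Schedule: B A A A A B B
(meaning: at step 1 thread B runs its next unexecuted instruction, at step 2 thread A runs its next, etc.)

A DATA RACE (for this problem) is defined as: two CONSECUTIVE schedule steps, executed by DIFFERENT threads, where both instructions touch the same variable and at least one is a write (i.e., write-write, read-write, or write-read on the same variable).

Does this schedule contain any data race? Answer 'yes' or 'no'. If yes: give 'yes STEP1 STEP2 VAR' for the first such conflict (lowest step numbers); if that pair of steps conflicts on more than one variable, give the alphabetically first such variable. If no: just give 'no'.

Steps 1,2: B(r=y,w=y) vs A(r=x,w=x). No conflict.
Steps 2,3: same thread (A). No race.
Steps 3,4: same thread (A). No race.
Steps 4,5: same thread (A). No race.
Steps 5,6: A(r=x,w=x) vs B(r=y,w=y). No conflict.
Steps 6,7: same thread (B). No race.

Answer: no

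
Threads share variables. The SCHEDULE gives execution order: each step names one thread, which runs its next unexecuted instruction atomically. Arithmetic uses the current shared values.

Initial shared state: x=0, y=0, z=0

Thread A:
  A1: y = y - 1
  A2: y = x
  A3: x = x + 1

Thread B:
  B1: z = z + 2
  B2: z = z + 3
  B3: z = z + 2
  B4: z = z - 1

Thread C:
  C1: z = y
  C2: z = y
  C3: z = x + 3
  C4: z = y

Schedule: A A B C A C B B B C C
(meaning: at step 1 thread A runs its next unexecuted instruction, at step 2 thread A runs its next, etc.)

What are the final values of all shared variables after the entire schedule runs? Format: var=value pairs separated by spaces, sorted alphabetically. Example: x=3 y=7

Answer: x=1 y=0 z=0

Derivation:
Step 1: thread A executes A1 (y = y - 1). Shared: x=0 y=-1 z=0. PCs: A@1 B@0 C@0
Step 2: thread A executes A2 (y = x). Shared: x=0 y=0 z=0. PCs: A@2 B@0 C@0
Step 3: thread B executes B1 (z = z + 2). Shared: x=0 y=0 z=2. PCs: A@2 B@1 C@0
Step 4: thread C executes C1 (z = y). Shared: x=0 y=0 z=0. PCs: A@2 B@1 C@1
Step 5: thread A executes A3 (x = x + 1). Shared: x=1 y=0 z=0. PCs: A@3 B@1 C@1
Step 6: thread C executes C2 (z = y). Shared: x=1 y=0 z=0. PCs: A@3 B@1 C@2
Step 7: thread B executes B2 (z = z + 3). Shared: x=1 y=0 z=3. PCs: A@3 B@2 C@2
Step 8: thread B executes B3 (z = z + 2). Shared: x=1 y=0 z=5. PCs: A@3 B@3 C@2
Step 9: thread B executes B4 (z = z - 1). Shared: x=1 y=0 z=4. PCs: A@3 B@4 C@2
Step 10: thread C executes C3 (z = x + 3). Shared: x=1 y=0 z=4. PCs: A@3 B@4 C@3
Step 11: thread C executes C4 (z = y). Shared: x=1 y=0 z=0. PCs: A@3 B@4 C@4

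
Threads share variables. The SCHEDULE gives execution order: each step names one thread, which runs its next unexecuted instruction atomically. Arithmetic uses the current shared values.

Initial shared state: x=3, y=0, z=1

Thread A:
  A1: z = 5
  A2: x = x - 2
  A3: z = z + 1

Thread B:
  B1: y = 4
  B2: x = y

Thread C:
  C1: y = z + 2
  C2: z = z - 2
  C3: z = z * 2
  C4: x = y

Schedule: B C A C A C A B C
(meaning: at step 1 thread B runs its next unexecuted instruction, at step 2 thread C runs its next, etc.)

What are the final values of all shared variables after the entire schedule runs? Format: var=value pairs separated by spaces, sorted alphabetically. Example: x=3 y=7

Step 1: thread B executes B1 (y = 4). Shared: x=3 y=4 z=1. PCs: A@0 B@1 C@0
Step 2: thread C executes C1 (y = z + 2). Shared: x=3 y=3 z=1. PCs: A@0 B@1 C@1
Step 3: thread A executes A1 (z = 5). Shared: x=3 y=3 z=5. PCs: A@1 B@1 C@1
Step 4: thread C executes C2 (z = z - 2). Shared: x=3 y=3 z=3. PCs: A@1 B@1 C@2
Step 5: thread A executes A2 (x = x - 2). Shared: x=1 y=3 z=3. PCs: A@2 B@1 C@2
Step 6: thread C executes C3 (z = z * 2). Shared: x=1 y=3 z=6. PCs: A@2 B@1 C@3
Step 7: thread A executes A3 (z = z + 1). Shared: x=1 y=3 z=7. PCs: A@3 B@1 C@3
Step 8: thread B executes B2 (x = y). Shared: x=3 y=3 z=7. PCs: A@3 B@2 C@3
Step 9: thread C executes C4 (x = y). Shared: x=3 y=3 z=7. PCs: A@3 B@2 C@4

Answer: x=3 y=3 z=7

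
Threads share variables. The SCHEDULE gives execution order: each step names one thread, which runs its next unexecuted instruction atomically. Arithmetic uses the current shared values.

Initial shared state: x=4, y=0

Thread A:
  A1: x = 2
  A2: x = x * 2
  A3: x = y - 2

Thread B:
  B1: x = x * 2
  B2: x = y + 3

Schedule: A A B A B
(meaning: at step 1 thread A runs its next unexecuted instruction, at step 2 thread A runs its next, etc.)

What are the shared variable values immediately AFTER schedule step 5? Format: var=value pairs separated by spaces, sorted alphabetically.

Answer: x=3 y=0

Derivation:
Step 1: thread A executes A1 (x = 2). Shared: x=2 y=0. PCs: A@1 B@0
Step 2: thread A executes A2 (x = x * 2). Shared: x=4 y=0. PCs: A@2 B@0
Step 3: thread B executes B1 (x = x * 2). Shared: x=8 y=0. PCs: A@2 B@1
Step 4: thread A executes A3 (x = y - 2). Shared: x=-2 y=0. PCs: A@3 B@1
Step 5: thread B executes B2 (x = y + 3). Shared: x=3 y=0. PCs: A@3 B@2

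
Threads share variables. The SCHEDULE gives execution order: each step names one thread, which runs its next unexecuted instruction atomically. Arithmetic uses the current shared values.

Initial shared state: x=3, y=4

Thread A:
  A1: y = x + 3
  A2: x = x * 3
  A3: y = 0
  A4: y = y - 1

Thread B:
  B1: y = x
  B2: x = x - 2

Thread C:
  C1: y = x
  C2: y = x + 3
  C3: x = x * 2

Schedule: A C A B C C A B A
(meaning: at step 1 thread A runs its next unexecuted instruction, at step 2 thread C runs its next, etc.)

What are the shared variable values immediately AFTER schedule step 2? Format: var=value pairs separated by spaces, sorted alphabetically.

Answer: x=3 y=3

Derivation:
Step 1: thread A executes A1 (y = x + 3). Shared: x=3 y=6. PCs: A@1 B@0 C@0
Step 2: thread C executes C1 (y = x). Shared: x=3 y=3. PCs: A@1 B@0 C@1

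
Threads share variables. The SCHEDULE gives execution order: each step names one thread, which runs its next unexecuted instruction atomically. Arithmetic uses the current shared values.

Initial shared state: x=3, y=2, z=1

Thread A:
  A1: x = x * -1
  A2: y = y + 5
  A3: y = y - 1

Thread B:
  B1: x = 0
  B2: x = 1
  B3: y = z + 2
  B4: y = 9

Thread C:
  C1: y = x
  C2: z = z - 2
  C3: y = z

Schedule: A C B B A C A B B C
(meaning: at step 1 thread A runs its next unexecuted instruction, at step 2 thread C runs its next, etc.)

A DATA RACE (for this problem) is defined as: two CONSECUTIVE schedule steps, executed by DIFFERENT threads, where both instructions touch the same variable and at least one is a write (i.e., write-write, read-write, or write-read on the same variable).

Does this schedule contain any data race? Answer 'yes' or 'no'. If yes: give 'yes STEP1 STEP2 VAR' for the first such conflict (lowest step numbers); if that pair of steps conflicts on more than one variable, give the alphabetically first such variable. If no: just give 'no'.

Steps 1,2: A(x = x * -1) vs C(y = x). RACE on x (W-R).
Steps 2,3: C(y = x) vs B(x = 0). RACE on x (R-W).
Steps 3,4: same thread (B). No race.
Steps 4,5: B(r=-,w=x) vs A(r=y,w=y). No conflict.
Steps 5,6: A(r=y,w=y) vs C(r=z,w=z). No conflict.
Steps 6,7: C(r=z,w=z) vs A(r=y,w=y). No conflict.
Steps 7,8: A(y = y - 1) vs B(y = z + 2). RACE on y (W-W).
Steps 8,9: same thread (B). No race.
Steps 9,10: B(y = 9) vs C(y = z). RACE on y (W-W).
First conflict at steps 1,2.

Answer: yes 1 2 x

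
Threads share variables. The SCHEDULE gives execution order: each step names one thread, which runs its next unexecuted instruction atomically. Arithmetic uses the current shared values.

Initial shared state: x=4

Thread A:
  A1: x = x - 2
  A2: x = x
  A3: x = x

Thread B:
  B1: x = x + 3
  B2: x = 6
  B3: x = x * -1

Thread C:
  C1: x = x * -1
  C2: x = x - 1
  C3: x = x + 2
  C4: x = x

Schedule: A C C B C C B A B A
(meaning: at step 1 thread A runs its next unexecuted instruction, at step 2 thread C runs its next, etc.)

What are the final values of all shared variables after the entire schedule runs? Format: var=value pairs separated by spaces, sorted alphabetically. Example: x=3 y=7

Answer: x=-6

Derivation:
Step 1: thread A executes A1 (x = x - 2). Shared: x=2. PCs: A@1 B@0 C@0
Step 2: thread C executes C1 (x = x * -1). Shared: x=-2. PCs: A@1 B@0 C@1
Step 3: thread C executes C2 (x = x - 1). Shared: x=-3. PCs: A@1 B@0 C@2
Step 4: thread B executes B1 (x = x + 3). Shared: x=0. PCs: A@1 B@1 C@2
Step 5: thread C executes C3 (x = x + 2). Shared: x=2. PCs: A@1 B@1 C@3
Step 6: thread C executes C4 (x = x). Shared: x=2. PCs: A@1 B@1 C@4
Step 7: thread B executes B2 (x = 6). Shared: x=6. PCs: A@1 B@2 C@4
Step 8: thread A executes A2 (x = x). Shared: x=6. PCs: A@2 B@2 C@4
Step 9: thread B executes B3 (x = x * -1). Shared: x=-6. PCs: A@2 B@3 C@4
Step 10: thread A executes A3 (x = x). Shared: x=-6. PCs: A@3 B@3 C@4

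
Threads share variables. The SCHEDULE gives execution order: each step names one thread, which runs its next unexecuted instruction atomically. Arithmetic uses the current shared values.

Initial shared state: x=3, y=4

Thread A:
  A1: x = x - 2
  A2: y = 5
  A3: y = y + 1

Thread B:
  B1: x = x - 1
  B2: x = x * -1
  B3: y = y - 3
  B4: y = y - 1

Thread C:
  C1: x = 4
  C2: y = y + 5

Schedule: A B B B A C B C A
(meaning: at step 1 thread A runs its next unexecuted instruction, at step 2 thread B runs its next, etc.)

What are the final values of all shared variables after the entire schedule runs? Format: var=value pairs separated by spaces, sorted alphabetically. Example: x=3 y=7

Answer: x=4 y=10

Derivation:
Step 1: thread A executes A1 (x = x - 2). Shared: x=1 y=4. PCs: A@1 B@0 C@0
Step 2: thread B executes B1 (x = x - 1). Shared: x=0 y=4. PCs: A@1 B@1 C@0
Step 3: thread B executes B2 (x = x * -1). Shared: x=0 y=4. PCs: A@1 B@2 C@0
Step 4: thread B executes B3 (y = y - 3). Shared: x=0 y=1. PCs: A@1 B@3 C@0
Step 5: thread A executes A2 (y = 5). Shared: x=0 y=5. PCs: A@2 B@3 C@0
Step 6: thread C executes C1 (x = 4). Shared: x=4 y=5. PCs: A@2 B@3 C@1
Step 7: thread B executes B4 (y = y - 1). Shared: x=4 y=4. PCs: A@2 B@4 C@1
Step 8: thread C executes C2 (y = y + 5). Shared: x=4 y=9. PCs: A@2 B@4 C@2
Step 9: thread A executes A3 (y = y + 1). Shared: x=4 y=10. PCs: A@3 B@4 C@2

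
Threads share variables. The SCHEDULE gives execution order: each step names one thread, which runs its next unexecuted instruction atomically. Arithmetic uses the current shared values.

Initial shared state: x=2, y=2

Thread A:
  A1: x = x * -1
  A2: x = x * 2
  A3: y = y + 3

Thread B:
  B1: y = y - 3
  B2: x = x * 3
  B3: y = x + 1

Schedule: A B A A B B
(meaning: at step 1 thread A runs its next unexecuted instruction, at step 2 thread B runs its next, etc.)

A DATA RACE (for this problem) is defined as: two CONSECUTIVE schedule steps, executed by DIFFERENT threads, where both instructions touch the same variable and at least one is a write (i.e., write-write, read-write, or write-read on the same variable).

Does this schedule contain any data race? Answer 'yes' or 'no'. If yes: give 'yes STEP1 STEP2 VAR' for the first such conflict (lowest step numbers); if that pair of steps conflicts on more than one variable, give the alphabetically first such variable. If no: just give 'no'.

Steps 1,2: A(r=x,w=x) vs B(r=y,w=y). No conflict.
Steps 2,3: B(r=y,w=y) vs A(r=x,w=x). No conflict.
Steps 3,4: same thread (A). No race.
Steps 4,5: A(r=y,w=y) vs B(r=x,w=x). No conflict.
Steps 5,6: same thread (B). No race.

Answer: no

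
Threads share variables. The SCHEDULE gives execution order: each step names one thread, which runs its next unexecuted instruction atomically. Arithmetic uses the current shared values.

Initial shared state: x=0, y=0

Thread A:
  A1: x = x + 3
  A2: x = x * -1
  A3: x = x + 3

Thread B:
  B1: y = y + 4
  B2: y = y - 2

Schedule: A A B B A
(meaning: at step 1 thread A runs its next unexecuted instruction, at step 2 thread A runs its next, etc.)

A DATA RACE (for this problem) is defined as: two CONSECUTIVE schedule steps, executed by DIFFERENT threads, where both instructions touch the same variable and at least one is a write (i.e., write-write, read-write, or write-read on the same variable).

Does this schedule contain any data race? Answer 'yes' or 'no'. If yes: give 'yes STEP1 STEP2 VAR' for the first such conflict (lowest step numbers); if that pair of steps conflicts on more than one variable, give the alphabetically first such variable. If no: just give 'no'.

Answer: no

Derivation:
Steps 1,2: same thread (A). No race.
Steps 2,3: A(r=x,w=x) vs B(r=y,w=y). No conflict.
Steps 3,4: same thread (B). No race.
Steps 4,5: B(r=y,w=y) vs A(r=x,w=x). No conflict.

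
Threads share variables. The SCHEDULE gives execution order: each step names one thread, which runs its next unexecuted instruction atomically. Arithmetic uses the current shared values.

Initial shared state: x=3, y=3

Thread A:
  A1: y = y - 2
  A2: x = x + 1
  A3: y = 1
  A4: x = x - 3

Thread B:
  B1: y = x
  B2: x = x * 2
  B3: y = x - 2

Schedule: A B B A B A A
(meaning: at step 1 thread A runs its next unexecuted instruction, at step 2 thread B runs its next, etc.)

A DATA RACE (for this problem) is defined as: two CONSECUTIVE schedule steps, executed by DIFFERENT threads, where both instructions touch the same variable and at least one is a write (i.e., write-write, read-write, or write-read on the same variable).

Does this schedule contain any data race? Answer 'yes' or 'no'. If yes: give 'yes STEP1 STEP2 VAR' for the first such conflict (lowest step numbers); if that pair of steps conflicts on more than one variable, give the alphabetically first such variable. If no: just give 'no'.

Steps 1,2: A(y = y - 2) vs B(y = x). RACE on y (W-W).
Steps 2,3: same thread (B). No race.
Steps 3,4: B(x = x * 2) vs A(x = x + 1). RACE on x (W-W).
Steps 4,5: A(x = x + 1) vs B(y = x - 2). RACE on x (W-R).
Steps 5,6: B(y = x - 2) vs A(y = 1). RACE on y (W-W).
Steps 6,7: same thread (A). No race.
First conflict at steps 1,2.

Answer: yes 1 2 y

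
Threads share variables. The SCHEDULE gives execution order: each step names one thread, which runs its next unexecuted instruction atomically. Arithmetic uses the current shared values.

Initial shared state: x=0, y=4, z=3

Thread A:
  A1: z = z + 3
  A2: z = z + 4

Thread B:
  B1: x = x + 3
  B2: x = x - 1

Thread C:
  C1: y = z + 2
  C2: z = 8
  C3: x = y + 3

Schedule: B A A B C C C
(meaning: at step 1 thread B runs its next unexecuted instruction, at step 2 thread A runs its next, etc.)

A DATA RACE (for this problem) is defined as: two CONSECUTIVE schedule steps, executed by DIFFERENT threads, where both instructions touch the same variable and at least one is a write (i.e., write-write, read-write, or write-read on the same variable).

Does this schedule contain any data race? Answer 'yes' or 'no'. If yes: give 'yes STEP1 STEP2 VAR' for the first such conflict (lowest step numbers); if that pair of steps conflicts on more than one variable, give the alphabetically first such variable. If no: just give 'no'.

Answer: no

Derivation:
Steps 1,2: B(r=x,w=x) vs A(r=z,w=z). No conflict.
Steps 2,3: same thread (A). No race.
Steps 3,4: A(r=z,w=z) vs B(r=x,w=x). No conflict.
Steps 4,5: B(r=x,w=x) vs C(r=z,w=y). No conflict.
Steps 5,6: same thread (C). No race.
Steps 6,7: same thread (C). No race.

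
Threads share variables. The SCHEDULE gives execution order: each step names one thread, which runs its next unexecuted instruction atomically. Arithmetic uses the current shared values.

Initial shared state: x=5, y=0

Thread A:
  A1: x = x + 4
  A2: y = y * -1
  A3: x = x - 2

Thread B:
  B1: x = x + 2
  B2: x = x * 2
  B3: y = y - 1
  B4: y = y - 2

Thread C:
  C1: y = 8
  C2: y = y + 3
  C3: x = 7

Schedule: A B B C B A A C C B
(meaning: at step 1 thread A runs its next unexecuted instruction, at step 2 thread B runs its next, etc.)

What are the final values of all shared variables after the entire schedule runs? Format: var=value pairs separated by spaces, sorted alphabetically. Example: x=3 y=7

Step 1: thread A executes A1 (x = x + 4). Shared: x=9 y=0. PCs: A@1 B@0 C@0
Step 2: thread B executes B1 (x = x + 2). Shared: x=11 y=0. PCs: A@1 B@1 C@0
Step 3: thread B executes B2 (x = x * 2). Shared: x=22 y=0. PCs: A@1 B@2 C@0
Step 4: thread C executes C1 (y = 8). Shared: x=22 y=8. PCs: A@1 B@2 C@1
Step 5: thread B executes B3 (y = y - 1). Shared: x=22 y=7. PCs: A@1 B@3 C@1
Step 6: thread A executes A2 (y = y * -1). Shared: x=22 y=-7. PCs: A@2 B@3 C@1
Step 7: thread A executes A3 (x = x - 2). Shared: x=20 y=-7. PCs: A@3 B@3 C@1
Step 8: thread C executes C2 (y = y + 3). Shared: x=20 y=-4. PCs: A@3 B@3 C@2
Step 9: thread C executes C3 (x = 7). Shared: x=7 y=-4. PCs: A@3 B@3 C@3
Step 10: thread B executes B4 (y = y - 2). Shared: x=7 y=-6. PCs: A@3 B@4 C@3

Answer: x=7 y=-6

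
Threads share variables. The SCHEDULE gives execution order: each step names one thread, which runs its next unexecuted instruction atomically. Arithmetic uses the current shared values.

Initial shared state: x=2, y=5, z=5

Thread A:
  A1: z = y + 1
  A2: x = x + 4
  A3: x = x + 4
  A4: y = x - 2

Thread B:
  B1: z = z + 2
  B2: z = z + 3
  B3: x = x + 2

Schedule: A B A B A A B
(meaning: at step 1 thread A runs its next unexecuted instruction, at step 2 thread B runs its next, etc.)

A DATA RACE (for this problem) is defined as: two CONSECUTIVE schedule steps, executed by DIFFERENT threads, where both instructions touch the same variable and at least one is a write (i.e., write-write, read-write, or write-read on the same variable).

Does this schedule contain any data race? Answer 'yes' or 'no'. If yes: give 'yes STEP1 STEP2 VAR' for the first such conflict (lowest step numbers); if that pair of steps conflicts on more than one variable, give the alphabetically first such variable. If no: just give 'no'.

Answer: yes 1 2 z

Derivation:
Steps 1,2: A(z = y + 1) vs B(z = z + 2). RACE on z (W-W).
Steps 2,3: B(r=z,w=z) vs A(r=x,w=x). No conflict.
Steps 3,4: A(r=x,w=x) vs B(r=z,w=z). No conflict.
Steps 4,5: B(r=z,w=z) vs A(r=x,w=x). No conflict.
Steps 5,6: same thread (A). No race.
Steps 6,7: A(y = x - 2) vs B(x = x + 2). RACE on x (R-W).
First conflict at steps 1,2.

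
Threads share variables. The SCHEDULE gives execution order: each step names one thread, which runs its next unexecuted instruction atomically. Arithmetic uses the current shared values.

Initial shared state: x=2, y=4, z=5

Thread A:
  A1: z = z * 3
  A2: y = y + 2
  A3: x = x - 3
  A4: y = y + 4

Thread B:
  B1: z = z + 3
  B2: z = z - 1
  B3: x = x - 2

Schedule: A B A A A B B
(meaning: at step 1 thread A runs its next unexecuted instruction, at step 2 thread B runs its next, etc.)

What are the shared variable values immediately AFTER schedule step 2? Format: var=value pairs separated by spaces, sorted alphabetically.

Answer: x=2 y=4 z=18

Derivation:
Step 1: thread A executes A1 (z = z * 3). Shared: x=2 y=4 z=15. PCs: A@1 B@0
Step 2: thread B executes B1 (z = z + 3). Shared: x=2 y=4 z=18. PCs: A@1 B@1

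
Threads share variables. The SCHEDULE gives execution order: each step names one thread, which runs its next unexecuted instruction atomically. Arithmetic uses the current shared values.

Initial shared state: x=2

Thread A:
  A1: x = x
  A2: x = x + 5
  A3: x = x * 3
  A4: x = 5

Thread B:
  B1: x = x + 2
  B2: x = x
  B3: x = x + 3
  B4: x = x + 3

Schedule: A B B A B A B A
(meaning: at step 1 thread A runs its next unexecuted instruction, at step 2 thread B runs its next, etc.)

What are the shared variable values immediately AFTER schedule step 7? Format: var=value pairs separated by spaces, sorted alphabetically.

Step 1: thread A executes A1 (x = x). Shared: x=2. PCs: A@1 B@0
Step 2: thread B executes B1 (x = x + 2). Shared: x=4. PCs: A@1 B@1
Step 3: thread B executes B2 (x = x). Shared: x=4. PCs: A@1 B@2
Step 4: thread A executes A2 (x = x + 5). Shared: x=9. PCs: A@2 B@2
Step 5: thread B executes B3 (x = x + 3). Shared: x=12. PCs: A@2 B@3
Step 6: thread A executes A3 (x = x * 3). Shared: x=36. PCs: A@3 B@3
Step 7: thread B executes B4 (x = x + 3). Shared: x=39. PCs: A@3 B@4

Answer: x=39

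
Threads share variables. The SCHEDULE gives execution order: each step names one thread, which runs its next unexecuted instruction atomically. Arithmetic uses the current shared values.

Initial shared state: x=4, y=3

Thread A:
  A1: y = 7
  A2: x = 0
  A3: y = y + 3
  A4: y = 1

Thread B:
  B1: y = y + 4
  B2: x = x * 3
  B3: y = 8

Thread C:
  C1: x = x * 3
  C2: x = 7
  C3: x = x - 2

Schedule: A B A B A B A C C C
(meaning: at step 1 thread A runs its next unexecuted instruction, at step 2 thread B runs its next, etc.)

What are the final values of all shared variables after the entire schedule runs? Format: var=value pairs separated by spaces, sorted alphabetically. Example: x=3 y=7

Step 1: thread A executes A1 (y = 7). Shared: x=4 y=7. PCs: A@1 B@0 C@0
Step 2: thread B executes B1 (y = y + 4). Shared: x=4 y=11. PCs: A@1 B@1 C@0
Step 3: thread A executes A2 (x = 0). Shared: x=0 y=11. PCs: A@2 B@1 C@0
Step 4: thread B executes B2 (x = x * 3). Shared: x=0 y=11. PCs: A@2 B@2 C@0
Step 5: thread A executes A3 (y = y + 3). Shared: x=0 y=14. PCs: A@3 B@2 C@0
Step 6: thread B executes B3 (y = 8). Shared: x=0 y=8. PCs: A@3 B@3 C@0
Step 7: thread A executes A4 (y = 1). Shared: x=0 y=1. PCs: A@4 B@3 C@0
Step 8: thread C executes C1 (x = x * 3). Shared: x=0 y=1. PCs: A@4 B@3 C@1
Step 9: thread C executes C2 (x = 7). Shared: x=7 y=1. PCs: A@4 B@3 C@2
Step 10: thread C executes C3 (x = x - 2). Shared: x=5 y=1. PCs: A@4 B@3 C@3

Answer: x=5 y=1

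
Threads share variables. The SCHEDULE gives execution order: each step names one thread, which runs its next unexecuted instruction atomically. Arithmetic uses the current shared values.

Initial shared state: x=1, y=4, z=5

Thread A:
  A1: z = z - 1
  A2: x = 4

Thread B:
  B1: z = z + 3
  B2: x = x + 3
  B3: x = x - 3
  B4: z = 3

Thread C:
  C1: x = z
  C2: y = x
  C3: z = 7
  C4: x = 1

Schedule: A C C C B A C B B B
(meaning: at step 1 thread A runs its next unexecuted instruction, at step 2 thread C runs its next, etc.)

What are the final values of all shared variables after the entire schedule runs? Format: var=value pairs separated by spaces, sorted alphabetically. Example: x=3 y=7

Answer: x=1 y=4 z=3

Derivation:
Step 1: thread A executes A1 (z = z - 1). Shared: x=1 y=4 z=4. PCs: A@1 B@0 C@0
Step 2: thread C executes C1 (x = z). Shared: x=4 y=4 z=4. PCs: A@1 B@0 C@1
Step 3: thread C executes C2 (y = x). Shared: x=4 y=4 z=4. PCs: A@1 B@0 C@2
Step 4: thread C executes C3 (z = 7). Shared: x=4 y=4 z=7. PCs: A@1 B@0 C@3
Step 5: thread B executes B1 (z = z + 3). Shared: x=4 y=4 z=10. PCs: A@1 B@1 C@3
Step 6: thread A executes A2 (x = 4). Shared: x=4 y=4 z=10. PCs: A@2 B@1 C@3
Step 7: thread C executes C4 (x = 1). Shared: x=1 y=4 z=10. PCs: A@2 B@1 C@4
Step 8: thread B executes B2 (x = x + 3). Shared: x=4 y=4 z=10. PCs: A@2 B@2 C@4
Step 9: thread B executes B3 (x = x - 3). Shared: x=1 y=4 z=10. PCs: A@2 B@3 C@4
Step 10: thread B executes B4 (z = 3). Shared: x=1 y=4 z=3. PCs: A@2 B@4 C@4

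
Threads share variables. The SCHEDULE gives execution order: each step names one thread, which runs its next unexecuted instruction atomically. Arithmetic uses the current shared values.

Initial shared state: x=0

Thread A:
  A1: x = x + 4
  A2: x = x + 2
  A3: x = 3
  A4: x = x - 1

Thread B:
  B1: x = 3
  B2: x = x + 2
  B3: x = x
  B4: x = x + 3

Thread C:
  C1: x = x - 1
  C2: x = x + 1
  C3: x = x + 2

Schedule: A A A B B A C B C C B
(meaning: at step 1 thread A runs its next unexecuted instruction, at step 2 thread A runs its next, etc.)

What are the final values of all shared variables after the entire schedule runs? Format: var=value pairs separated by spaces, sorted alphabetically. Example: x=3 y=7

Step 1: thread A executes A1 (x = x + 4). Shared: x=4. PCs: A@1 B@0 C@0
Step 2: thread A executes A2 (x = x + 2). Shared: x=6. PCs: A@2 B@0 C@0
Step 3: thread A executes A3 (x = 3). Shared: x=3. PCs: A@3 B@0 C@0
Step 4: thread B executes B1 (x = 3). Shared: x=3. PCs: A@3 B@1 C@0
Step 5: thread B executes B2 (x = x + 2). Shared: x=5. PCs: A@3 B@2 C@0
Step 6: thread A executes A4 (x = x - 1). Shared: x=4. PCs: A@4 B@2 C@0
Step 7: thread C executes C1 (x = x - 1). Shared: x=3. PCs: A@4 B@2 C@1
Step 8: thread B executes B3 (x = x). Shared: x=3. PCs: A@4 B@3 C@1
Step 9: thread C executes C2 (x = x + 1). Shared: x=4. PCs: A@4 B@3 C@2
Step 10: thread C executes C3 (x = x + 2). Shared: x=6. PCs: A@4 B@3 C@3
Step 11: thread B executes B4 (x = x + 3). Shared: x=9. PCs: A@4 B@4 C@3

Answer: x=9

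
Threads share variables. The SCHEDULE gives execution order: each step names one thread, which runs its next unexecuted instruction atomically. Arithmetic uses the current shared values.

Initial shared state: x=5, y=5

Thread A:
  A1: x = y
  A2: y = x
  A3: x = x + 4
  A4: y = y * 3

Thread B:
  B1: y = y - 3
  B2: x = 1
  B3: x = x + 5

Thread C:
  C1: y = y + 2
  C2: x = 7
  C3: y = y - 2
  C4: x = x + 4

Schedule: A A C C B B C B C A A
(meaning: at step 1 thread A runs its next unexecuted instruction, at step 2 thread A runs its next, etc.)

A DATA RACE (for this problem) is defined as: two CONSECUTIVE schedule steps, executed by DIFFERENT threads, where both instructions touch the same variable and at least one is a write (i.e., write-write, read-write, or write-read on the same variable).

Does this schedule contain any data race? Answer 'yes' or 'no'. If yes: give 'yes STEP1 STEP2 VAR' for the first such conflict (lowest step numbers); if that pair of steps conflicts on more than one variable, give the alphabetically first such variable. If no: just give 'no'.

Steps 1,2: same thread (A). No race.
Steps 2,3: A(y = x) vs C(y = y + 2). RACE on y (W-W).
Steps 3,4: same thread (C). No race.
Steps 4,5: C(r=-,w=x) vs B(r=y,w=y). No conflict.
Steps 5,6: same thread (B). No race.
Steps 6,7: B(r=-,w=x) vs C(r=y,w=y). No conflict.
Steps 7,8: C(r=y,w=y) vs B(r=x,w=x). No conflict.
Steps 8,9: B(x = x + 5) vs C(x = x + 4). RACE on x (W-W).
Steps 9,10: C(x = x + 4) vs A(x = x + 4). RACE on x (W-W).
Steps 10,11: same thread (A). No race.
First conflict at steps 2,3.

Answer: yes 2 3 y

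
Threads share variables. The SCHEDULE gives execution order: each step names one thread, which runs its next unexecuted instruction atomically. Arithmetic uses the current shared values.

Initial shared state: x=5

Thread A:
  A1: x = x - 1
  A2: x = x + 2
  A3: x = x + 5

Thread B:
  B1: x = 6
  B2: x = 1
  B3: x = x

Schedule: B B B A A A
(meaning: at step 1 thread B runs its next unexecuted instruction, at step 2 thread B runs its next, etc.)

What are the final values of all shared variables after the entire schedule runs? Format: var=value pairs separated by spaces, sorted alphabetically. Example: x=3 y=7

Answer: x=7

Derivation:
Step 1: thread B executes B1 (x = 6). Shared: x=6. PCs: A@0 B@1
Step 2: thread B executes B2 (x = 1). Shared: x=1. PCs: A@0 B@2
Step 3: thread B executes B3 (x = x). Shared: x=1. PCs: A@0 B@3
Step 4: thread A executes A1 (x = x - 1). Shared: x=0. PCs: A@1 B@3
Step 5: thread A executes A2 (x = x + 2). Shared: x=2. PCs: A@2 B@3
Step 6: thread A executes A3 (x = x + 5). Shared: x=7. PCs: A@3 B@3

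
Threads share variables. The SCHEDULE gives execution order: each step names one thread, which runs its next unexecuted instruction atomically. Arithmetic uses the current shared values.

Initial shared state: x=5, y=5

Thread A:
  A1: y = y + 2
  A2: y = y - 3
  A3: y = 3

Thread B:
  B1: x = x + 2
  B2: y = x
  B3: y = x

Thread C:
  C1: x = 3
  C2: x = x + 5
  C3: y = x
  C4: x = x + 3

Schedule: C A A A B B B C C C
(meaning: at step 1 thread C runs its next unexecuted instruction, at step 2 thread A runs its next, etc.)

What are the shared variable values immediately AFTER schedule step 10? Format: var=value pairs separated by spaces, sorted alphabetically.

Step 1: thread C executes C1 (x = 3). Shared: x=3 y=5. PCs: A@0 B@0 C@1
Step 2: thread A executes A1 (y = y + 2). Shared: x=3 y=7. PCs: A@1 B@0 C@1
Step 3: thread A executes A2 (y = y - 3). Shared: x=3 y=4. PCs: A@2 B@0 C@1
Step 4: thread A executes A3 (y = 3). Shared: x=3 y=3. PCs: A@3 B@0 C@1
Step 5: thread B executes B1 (x = x + 2). Shared: x=5 y=3. PCs: A@3 B@1 C@1
Step 6: thread B executes B2 (y = x). Shared: x=5 y=5. PCs: A@3 B@2 C@1
Step 7: thread B executes B3 (y = x). Shared: x=5 y=5. PCs: A@3 B@3 C@1
Step 8: thread C executes C2 (x = x + 5). Shared: x=10 y=5. PCs: A@3 B@3 C@2
Step 9: thread C executes C3 (y = x). Shared: x=10 y=10. PCs: A@3 B@3 C@3
Step 10: thread C executes C4 (x = x + 3). Shared: x=13 y=10. PCs: A@3 B@3 C@4

Answer: x=13 y=10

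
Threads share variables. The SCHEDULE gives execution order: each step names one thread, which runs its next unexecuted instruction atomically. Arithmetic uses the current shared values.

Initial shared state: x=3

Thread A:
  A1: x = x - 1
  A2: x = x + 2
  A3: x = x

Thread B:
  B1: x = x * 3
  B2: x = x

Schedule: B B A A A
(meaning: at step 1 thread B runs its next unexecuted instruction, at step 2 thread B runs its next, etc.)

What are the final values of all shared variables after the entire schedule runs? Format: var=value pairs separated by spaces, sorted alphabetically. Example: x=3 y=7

Step 1: thread B executes B1 (x = x * 3). Shared: x=9. PCs: A@0 B@1
Step 2: thread B executes B2 (x = x). Shared: x=9. PCs: A@0 B@2
Step 3: thread A executes A1 (x = x - 1). Shared: x=8. PCs: A@1 B@2
Step 4: thread A executes A2 (x = x + 2). Shared: x=10. PCs: A@2 B@2
Step 5: thread A executes A3 (x = x). Shared: x=10. PCs: A@3 B@2

Answer: x=10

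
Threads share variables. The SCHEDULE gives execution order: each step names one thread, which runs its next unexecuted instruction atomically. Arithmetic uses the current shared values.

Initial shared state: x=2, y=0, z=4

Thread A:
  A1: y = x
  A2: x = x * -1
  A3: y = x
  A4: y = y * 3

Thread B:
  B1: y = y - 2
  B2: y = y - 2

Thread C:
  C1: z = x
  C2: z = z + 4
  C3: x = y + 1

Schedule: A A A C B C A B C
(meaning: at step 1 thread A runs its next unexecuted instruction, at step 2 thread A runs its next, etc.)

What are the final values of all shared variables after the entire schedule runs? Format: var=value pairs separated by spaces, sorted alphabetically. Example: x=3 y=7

Answer: x=-13 y=-14 z=2

Derivation:
Step 1: thread A executes A1 (y = x). Shared: x=2 y=2 z=4. PCs: A@1 B@0 C@0
Step 2: thread A executes A2 (x = x * -1). Shared: x=-2 y=2 z=4. PCs: A@2 B@0 C@0
Step 3: thread A executes A3 (y = x). Shared: x=-2 y=-2 z=4. PCs: A@3 B@0 C@0
Step 4: thread C executes C1 (z = x). Shared: x=-2 y=-2 z=-2. PCs: A@3 B@0 C@1
Step 5: thread B executes B1 (y = y - 2). Shared: x=-2 y=-4 z=-2. PCs: A@3 B@1 C@1
Step 6: thread C executes C2 (z = z + 4). Shared: x=-2 y=-4 z=2. PCs: A@3 B@1 C@2
Step 7: thread A executes A4 (y = y * 3). Shared: x=-2 y=-12 z=2. PCs: A@4 B@1 C@2
Step 8: thread B executes B2 (y = y - 2). Shared: x=-2 y=-14 z=2. PCs: A@4 B@2 C@2
Step 9: thread C executes C3 (x = y + 1). Shared: x=-13 y=-14 z=2. PCs: A@4 B@2 C@3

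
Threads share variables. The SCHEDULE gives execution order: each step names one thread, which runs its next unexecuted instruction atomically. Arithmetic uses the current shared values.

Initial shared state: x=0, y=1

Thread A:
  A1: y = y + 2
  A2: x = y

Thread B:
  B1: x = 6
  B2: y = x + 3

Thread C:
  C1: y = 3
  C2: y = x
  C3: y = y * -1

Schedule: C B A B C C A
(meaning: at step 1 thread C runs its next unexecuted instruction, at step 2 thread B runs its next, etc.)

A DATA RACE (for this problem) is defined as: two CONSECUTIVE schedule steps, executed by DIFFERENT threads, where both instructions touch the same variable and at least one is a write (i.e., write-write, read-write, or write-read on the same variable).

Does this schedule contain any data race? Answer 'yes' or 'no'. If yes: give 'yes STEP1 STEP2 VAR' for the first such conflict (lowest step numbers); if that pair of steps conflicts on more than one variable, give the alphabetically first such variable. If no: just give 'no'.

Steps 1,2: C(r=-,w=y) vs B(r=-,w=x). No conflict.
Steps 2,3: B(r=-,w=x) vs A(r=y,w=y). No conflict.
Steps 3,4: A(y = y + 2) vs B(y = x + 3). RACE on y (W-W).
Steps 4,5: B(y = x + 3) vs C(y = x). RACE on y (W-W).
Steps 5,6: same thread (C). No race.
Steps 6,7: C(y = y * -1) vs A(x = y). RACE on y (W-R).
First conflict at steps 3,4.

Answer: yes 3 4 y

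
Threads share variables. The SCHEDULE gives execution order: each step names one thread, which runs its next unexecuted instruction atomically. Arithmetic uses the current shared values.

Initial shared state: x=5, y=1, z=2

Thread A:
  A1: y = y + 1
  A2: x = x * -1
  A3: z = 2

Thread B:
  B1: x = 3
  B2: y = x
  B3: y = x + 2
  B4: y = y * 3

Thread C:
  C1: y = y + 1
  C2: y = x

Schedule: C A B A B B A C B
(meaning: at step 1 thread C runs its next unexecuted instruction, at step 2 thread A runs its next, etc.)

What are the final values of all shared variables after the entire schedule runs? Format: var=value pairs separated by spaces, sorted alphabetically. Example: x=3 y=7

Answer: x=-3 y=-9 z=2

Derivation:
Step 1: thread C executes C1 (y = y + 1). Shared: x=5 y=2 z=2. PCs: A@0 B@0 C@1
Step 2: thread A executes A1 (y = y + 1). Shared: x=5 y=3 z=2. PCs: A@1 B@0 C@1
Step 3: thread B executes B1 (x = 3). Shared: x=3 y=3 z=2. PCs: A@1 B@1 C@1
Step 4: thread A executes A2 (x = x * -1). Shared: x=-3 y=3 z=2. PCs: A@2 B@1 C@1
Step 5: thread B executes B2 (y = x). Shared: x=-3 y=-3 z=2. PCs: A@2 B@2 C@1
Step 6: thread B executes B3 (y = x + 2). Shared: x=-3 y=-1 z=2. PCs: A@2 B@3 C@1
Step 7: thread A executes A3 (z = 2). Shared: x=-3 y=-1 z=2. PCs: A@3 B@3 C@1
Step 8: thread C executes C2 (y = x). Shared: x=-3 y=-3 z=2. PCs: A@3 B@3 C@2
Step 9: thread B executes B4 (y = y * 3). Shared: x=-3 y=-9 z=2. PCs: A@3 B@4 C@2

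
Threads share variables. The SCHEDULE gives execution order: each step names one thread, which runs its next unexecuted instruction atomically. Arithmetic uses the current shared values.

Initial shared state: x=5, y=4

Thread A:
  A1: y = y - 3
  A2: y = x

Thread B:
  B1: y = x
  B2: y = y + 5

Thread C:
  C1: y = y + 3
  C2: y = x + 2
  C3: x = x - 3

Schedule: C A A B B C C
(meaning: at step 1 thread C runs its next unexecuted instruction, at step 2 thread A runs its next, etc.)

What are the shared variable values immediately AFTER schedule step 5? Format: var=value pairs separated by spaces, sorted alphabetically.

Step 1: thread C executes C1 (y = y + 3). Shared: x=5 y=7. PCs: A@0 B@0 C@1
Step 2: thread A executes A1 (y = y - 3). Shared: x=5 y=4. PCs: A@1 B@0 C@1
Step 3: thread A executes A2 (y = x). Shared: x=5 y=5. PCs: A@2 B@0 C@1
Step 4: thread B executes B1 (y = x). Shared: x=5 y=5. PCs: A@2 B@1 C@1
Step 5: thread B executes B2 (y = y + 5). Shared: x=5 y=10. PCs: A@2 B@2 C@1

Answer: x=5 y=10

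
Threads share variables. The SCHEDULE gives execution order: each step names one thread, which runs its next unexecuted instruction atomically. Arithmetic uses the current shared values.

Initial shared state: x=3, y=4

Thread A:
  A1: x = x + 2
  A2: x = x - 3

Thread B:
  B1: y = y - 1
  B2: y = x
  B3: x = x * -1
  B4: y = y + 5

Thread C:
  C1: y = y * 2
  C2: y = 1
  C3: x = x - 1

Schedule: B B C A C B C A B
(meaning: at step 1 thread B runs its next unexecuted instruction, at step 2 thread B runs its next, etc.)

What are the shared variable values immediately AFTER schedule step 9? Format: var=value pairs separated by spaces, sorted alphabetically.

Answer: x=-9 y=6

Derivation:
Step 1: thread B executes B1 (y = y - 1). Shared: x=3 y=3. PCs: A@0 B@1 C@0
Step 2: thread B executes B2 (y = x). Shared: x=3 y=3. PCs: A@0 B@2 C@0
Step 3: thread C executes C1 (y = y * 2). Shared: x=3 y=6. PCs: A@0 B@2 C@1
Step 4: thread A executes A1 (x = x + 2). Shared: x=5 y=6. PCs: A@1 B@2 C@1
Step 5: thread C executes C2 (y = 1). Shared: x=5 y=1. PCs: A@1 B@2 C@2
Step 6: thread B executes B3 (x = x * -1). Shared: x=-5 y=1. PCs: A@1 B@3 C@2
Step 7: thread C executes C3 (x = x - 1). Shared: x=-6 y=1. PCs: A@1 B@3 C@3
Step 8: thread A executes A2 (x = x - 3). Shared: x=-9 y=1. PCs: A@2 B@3 C@3
Step 9: thread B executes B4 (y = y + 5). Shared: x=-9 y=6. PCs: A@2 B@4 C@3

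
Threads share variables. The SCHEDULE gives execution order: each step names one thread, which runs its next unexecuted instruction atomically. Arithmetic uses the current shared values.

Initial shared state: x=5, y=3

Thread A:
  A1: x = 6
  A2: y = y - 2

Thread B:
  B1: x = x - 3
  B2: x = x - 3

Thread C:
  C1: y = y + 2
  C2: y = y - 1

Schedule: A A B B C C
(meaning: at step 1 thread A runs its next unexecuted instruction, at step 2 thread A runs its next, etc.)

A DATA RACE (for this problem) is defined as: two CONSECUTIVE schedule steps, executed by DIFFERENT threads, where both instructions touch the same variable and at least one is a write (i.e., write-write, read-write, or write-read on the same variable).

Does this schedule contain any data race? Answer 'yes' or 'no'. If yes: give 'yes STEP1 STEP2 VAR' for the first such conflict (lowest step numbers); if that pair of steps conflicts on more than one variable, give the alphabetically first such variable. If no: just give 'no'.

Steps 1,2: same thread (A). No race.
Steps 2,3: A(r=y,w=y) vs B(r=x,w=x). No conflict.
Steps 3,4: same thread (B). No race.
Steps 4,5: B(r=x,w=x) vs C(r=y,w=y). No conflict.
Steps 5,6: same thread (C). No race.

Answer: no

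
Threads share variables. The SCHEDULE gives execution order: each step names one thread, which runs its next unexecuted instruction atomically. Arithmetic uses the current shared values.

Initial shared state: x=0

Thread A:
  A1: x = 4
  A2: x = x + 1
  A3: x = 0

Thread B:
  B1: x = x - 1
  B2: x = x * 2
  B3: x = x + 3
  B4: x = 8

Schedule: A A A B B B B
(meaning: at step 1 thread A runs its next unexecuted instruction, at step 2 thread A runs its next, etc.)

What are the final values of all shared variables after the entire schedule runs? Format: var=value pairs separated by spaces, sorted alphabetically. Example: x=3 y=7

Answer: x=8

Derivation:
Step 1: thread A executes A1 (x = 4). Shared: x=4. PCs: A@1 B@0
Step 2: thread A executes A2 (x = x + 1). Shared: x=5. PCs: A@2 B@0
Step 3: thread A executes A3 (x = 0). Shared: x=0. PCs: A@3 B@0
Step 4: thread B executes B1 (x = x - 1). Shared: x=-1. PCs: A@3 B@1
Step 5: thread B executes B2 (x = x * 2). Shared: x=-2. PCs: A@3 B@2
Step 6: thread B executes B3 (x = x + 3). Shared: x=1. PCs: A@3 B@3
Step 7: thread B executes B4 (x = 8). Shared: x=8. PCs: A@3 B@4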